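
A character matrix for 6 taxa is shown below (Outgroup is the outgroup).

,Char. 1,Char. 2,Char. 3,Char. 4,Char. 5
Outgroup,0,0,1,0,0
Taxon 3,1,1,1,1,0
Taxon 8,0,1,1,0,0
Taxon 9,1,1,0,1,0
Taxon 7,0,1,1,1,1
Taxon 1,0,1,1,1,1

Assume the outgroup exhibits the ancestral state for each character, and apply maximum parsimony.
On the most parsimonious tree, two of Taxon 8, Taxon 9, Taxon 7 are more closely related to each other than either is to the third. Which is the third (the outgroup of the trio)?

Taxon 8

Character polarity is set by the outgroup: the derived state is whichever differs from the outgroup's state, so for Char. 3 the derived state is '0', and for the remaining characters it is '1'.
Char. 1: derived state '1' in Taxon 3 and Taxon 9 only — synapomorphy for {Taxon 3, Taxon 9}.
All ingroup taxa share the derived state '1' for Char. 2; it defines the ingroup but does not resolve relationships within it.
Char. 3: derived state '0' in Taxon 9 only — an autapomorphy, so it tells us nothing about relationships among taxa.
Char. 4 (derived state '1') is shared by Taxon 1, Taxon 3, Taxon 7, and Taxon 9 — a synapomorphy uniting that clade.
Char. 5: derived state '1' in Taxon 1 and Taxon 7 only — synapomorphy for {Taxon 1, Taxon 7}.
Most parsimonious ingroup topology: (((Taxon 3,Taxon 9),(Taxon 7,Taxon 1)),Taxon 8).
Taxon 9 and Taxon 7 share a more recent common ancestor with each other than either does with Taxon 8, so Taxon 8 is the least closely related of the three.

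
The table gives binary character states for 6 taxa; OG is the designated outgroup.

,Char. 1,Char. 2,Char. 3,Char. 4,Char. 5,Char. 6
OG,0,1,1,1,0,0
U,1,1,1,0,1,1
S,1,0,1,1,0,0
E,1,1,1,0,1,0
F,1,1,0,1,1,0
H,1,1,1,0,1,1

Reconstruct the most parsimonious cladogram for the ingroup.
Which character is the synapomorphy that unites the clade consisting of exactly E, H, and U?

Char. 4

Character polarity is set by the outgroup: the derived state is whichever differs from the outgroup's state, so for Char. 2, Char. 3, Char. 4 the derived state is '0', and for the remaining characters it is '1'.
All ingroup taxa share the derived state '1' for Char. 1; it defines the ingroup but does not resolve relationships within it.
Char. 2: derived state '0' in S only — an autapomorphy, so it tells us nothing about relationships among taxa.
Char. 3: derived state '0' in F only — an autapomorphy, so it tells us nothing about relationships among taxa.
Char. 4 (derived state '0') is shared by E, H, and U — a synapomorphy uniting that clade.
Char. 5: derived state '1' in E, F, H, and U only — synapomorphy for {E, F, H, U}.
Char. 6 (derived state '1') is shared by H and U — a synapomorphy uniting that clade.
Most parsimonious ingroup topology: ((((U,H),E),F),S).
The clade {E, H, U} is supported by Char. 4: its derived state '0' occurs in exactly those taxa and in no other taxon (including the outgroup).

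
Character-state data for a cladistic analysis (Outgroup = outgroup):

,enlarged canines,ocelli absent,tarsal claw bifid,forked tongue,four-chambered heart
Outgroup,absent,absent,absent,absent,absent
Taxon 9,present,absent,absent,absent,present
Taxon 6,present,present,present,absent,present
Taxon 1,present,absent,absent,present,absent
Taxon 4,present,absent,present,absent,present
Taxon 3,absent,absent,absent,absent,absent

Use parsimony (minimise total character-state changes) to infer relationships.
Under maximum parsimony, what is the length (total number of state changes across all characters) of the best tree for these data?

5

The outgroup has state 'absent' for every character, so 'present' is the derived state throughout.
enlarged canines (derived state 'present') is shared by Taxon 1, Taxon 4, Taxon 6, and Taxon 9 — a synapomorphy uniting that clade.
ocelli absent (derived state 'present') is unique to Taxon 6 (autapomorphy; uninformative for grouping).
tarsal claw bifid: derived state 'present' in Taxon 4 and Taxon 6 only — synapomorphy for {Taxon 4, Taxon 6}.
forked tongue (derived state 'present') is unique to Taxon 1 (autapomorphy; uninformative for grouping).
Only Taxon 4, Taxon 6, and Taxon 9 show the derived state 'present' for four-chambered heart, supporting them as a clade.
Most parsimonious ingroup topology: (((Taxon 9,(Taxon 6,Taxon 4)),Taxon 1),Taxon 3).
Changes per character on this tree: enlarged canines: 1; ocelli absent: 1; tarsal claw bifid: 1; forked tongue: 1; four-chambered heart: 1.
Total = 5.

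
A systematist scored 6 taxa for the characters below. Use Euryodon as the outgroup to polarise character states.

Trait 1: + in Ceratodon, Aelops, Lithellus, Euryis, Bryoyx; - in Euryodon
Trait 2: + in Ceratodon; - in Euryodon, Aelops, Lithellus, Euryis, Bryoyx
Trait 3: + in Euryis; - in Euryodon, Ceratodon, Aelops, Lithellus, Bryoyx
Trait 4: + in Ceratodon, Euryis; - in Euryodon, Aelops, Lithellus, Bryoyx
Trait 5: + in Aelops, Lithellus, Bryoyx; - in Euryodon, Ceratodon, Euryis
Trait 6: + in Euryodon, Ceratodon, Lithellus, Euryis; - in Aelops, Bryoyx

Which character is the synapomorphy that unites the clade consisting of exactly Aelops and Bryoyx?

Trait 6

Character polarity is set by the outgroup: the derived state is whichever differs from the outgroup's state, so for Trait 6 the derived state is '-', and for the remaining characters it is '+'.
Trait 1 (derived state '+') is shared by all ingroup taxa — unites the whole ingroup.
Trait 2 (derived state '+') is unique to Ceratodon (autapomorphy; uninformative for grouping).
Trait 3 (derived state '+') is unique to Euryis (autapomorphy; uninformative for grouping).
Trait 4: derived state '+' in Ceratodon and Euryis only — synapomorphy for {Ceratodon, Euryis}.
Trait 5 (derived state '+') is shared by Aelops, Bryoyx, and Lithellus — a synapomorphy uniting that clade.
Trait 6: derived state '-' in Aelops and Bryoyx only — synapomorphy for {Aelops, Bryoyx}.
Most parsimonious ingroup topology: ((Ceratodon,Euryis),((Aelops,Bryoyx),Lithellus)).
The clade {Aelops, Bryoyx} is supported by Trait 6: its derived state '-' occurs in exactly those taxa and in no other taxon (including the outgroup).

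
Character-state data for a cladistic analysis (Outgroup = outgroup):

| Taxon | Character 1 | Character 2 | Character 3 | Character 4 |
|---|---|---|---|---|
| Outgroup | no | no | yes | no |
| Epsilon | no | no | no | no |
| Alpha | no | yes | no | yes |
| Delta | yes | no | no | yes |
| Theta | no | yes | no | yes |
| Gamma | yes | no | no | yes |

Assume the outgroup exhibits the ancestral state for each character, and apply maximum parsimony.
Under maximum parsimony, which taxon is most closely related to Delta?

Character polarity is set by the outgroup: the derived state is whichever differs from the outgroup's state, so for Character 3 the derived state is 'no', and for the remaining characters it is 'yes'.
Only Delta and Gamma show the derived state 'yes' for Character 1, supporting them as a clade.
Only Alpha and Theta show the derived state 'yes' for Character 2, supporting them as a clade.
All ingroup taxa share the derived state 'no' for Character 3; it defines the ingroup but does not resolve relationships within it.
Character 4: derived state 'yes' in Alpha, Delta, Gamma, and Theta only — synapomorphy for {Alpha, Delta, Gamma, Theta}.
Most parsimonious ingroup topology: (Epsilon,((Alpha,Theta),(Delta,Gamma))).
Delta and Gamma form a cherry on this tree, so they are sister taxa.

Gamma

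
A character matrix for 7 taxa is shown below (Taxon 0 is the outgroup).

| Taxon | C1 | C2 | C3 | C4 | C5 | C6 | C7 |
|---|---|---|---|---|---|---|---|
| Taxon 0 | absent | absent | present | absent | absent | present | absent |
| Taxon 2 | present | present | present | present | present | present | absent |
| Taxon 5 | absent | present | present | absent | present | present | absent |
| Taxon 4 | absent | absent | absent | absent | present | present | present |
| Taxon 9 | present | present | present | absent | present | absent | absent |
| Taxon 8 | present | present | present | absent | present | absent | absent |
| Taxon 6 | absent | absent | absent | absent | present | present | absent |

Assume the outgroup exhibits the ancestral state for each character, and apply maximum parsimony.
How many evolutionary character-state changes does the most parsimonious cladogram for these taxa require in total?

Character polarity is set by the outgroup: the derived state is whichever differs from the outgroup's state, so for C3, C6 the derived state is 'absent', and for the remaining characters it is 'present'.
C1 (derived state 'present') is shared by Taxon 2, Taxon 8, and Taxon 9 — a synapomorphy uniting that clade.
C2 (derived state 'present') is shared by Taxon 2, Taxon 5, Taxon 8, and Taxon 9 — a synapomorphy uniting that clade.
Only Taxon 4 and Taxon 6 show the derived state 'absent' for C3, supporting them as a clade.
C4 (derived state 'present') is unique to Taxon 2 (autapomorphy; uninformative for grouping).
C5 (derived state 'present') is shared by all ingroup taxa — unites the whole ingroup.
C6 (derived state 'absent') is shared by Taxon 8 and Taxon 9 — a synapomorphy uniting that clade.
C7 (derived state 'present') is unique to Taxon 4 (autapomorphy; uninformative for grouping).
Most parsimonious ingroup topology: (((Taxon 2,(Taxon 9,Taxon 8)),Taxon 5),(Taxon 4,Taxon 6)).
Changes per character on this tree: C1: 1; C2: 1; C3: 1; C4: 1; C5: 1; C6: 1; C7: 1.
Total = 7.

7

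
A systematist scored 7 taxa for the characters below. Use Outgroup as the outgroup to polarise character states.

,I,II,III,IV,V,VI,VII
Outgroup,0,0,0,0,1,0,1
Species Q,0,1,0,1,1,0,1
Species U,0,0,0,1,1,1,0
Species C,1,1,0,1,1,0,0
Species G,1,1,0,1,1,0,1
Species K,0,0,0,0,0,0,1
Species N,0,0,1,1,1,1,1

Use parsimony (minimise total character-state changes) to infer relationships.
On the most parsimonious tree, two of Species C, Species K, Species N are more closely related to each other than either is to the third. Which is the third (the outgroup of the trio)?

Character polarity is set by the outgroup: the derived state is whichever differs from the outgroup's state, so for V, VII the derived state is '0', and for the remaining characters it is '1'.
Only Species C and Species G show the derived state '1' for I, supporting them as a clade.
Only Species C, Species G, and Species Q show the derived state '1' for II, supporting them as a clade.
III: derived state '1' in Species N only — an autapomorphy, so it tells us nothing about relationships among taxa.
Only Species C, Species G, Species N, Species Q, and Species U show the derived state '1' for IV, supporting them as a clade.
V (derived state '0') is unique to Species K (autapomorphy; uninformative for grouping).
VI (derived state '1') is shared by Species N and Species U — a synapomorphy uniting that clade.
VII (state '0') occurs in Species C and Species U but conflicts with the nesting implied by the other characters — most parsimoniously interpreted as homoplasy.
Most parsimonious ingroup topology: (((Species Q,(Species C,Species G)),(Species U,Species N)),Species K).
Species N and Species C share a more recent common ancestor with each other than either does with Species K, so Species K is the least closely related of the three.

Species K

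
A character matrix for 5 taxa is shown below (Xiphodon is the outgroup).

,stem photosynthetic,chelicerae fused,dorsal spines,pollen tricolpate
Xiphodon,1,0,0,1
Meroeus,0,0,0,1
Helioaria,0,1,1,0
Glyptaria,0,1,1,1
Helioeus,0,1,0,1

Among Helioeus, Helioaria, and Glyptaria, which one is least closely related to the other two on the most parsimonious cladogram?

Helioeus

Character polarity is set by the outgroup: the derived state is whichever differs from the outgroup's state, so for stem photosynthetic, pollen tricolpate the derived state is '0', and for the remaining characters it is '1'.
stem photosynthetic (derived state '0') is shared by all ingroup taxa — unites the whole ingroup.
chelicerae fused (derived state '1') is shared by Glyptaria, Helioaria, and Helioeus — a synapomorphy uniting that clade.
Only Glyptaria and Helioaria show the derived state '1' for dorsal spines, supporting them as a clade.
pollen tricolpate: derived state '0' in Helioaria only — an autapomorphy, so it tells us nothing about relationships among taxa.
Most parsimonious ingroup topology: (Meroeus,((Helioaria,Glyptaria),Helioeus)).
Glyptaria and Helioaria share a more recent common ancestor with each other than either does with Helioeus, so Helioeus is the least closely related of the three.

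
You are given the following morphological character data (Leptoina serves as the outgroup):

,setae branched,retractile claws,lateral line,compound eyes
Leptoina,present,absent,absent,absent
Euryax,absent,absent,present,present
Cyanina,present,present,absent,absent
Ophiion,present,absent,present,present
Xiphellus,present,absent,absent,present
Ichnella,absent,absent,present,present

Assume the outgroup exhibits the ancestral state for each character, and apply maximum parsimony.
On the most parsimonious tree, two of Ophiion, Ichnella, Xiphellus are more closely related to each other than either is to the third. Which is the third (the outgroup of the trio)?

Character polarity is set by the outgroup: the derived state is whichever differs from the outgroup's state, so for setae branched the derived state is 'absent', and for the remaining characters it is 'present'.
setae branched (derived state 'absent') is shared by Euryax and Ichnella — a synapomorphy uniting that clade.
retractile claws (derived state 'present') is unique to Cyanina (autapomorphy; uninformative for grouping).
lateral line (derived state 'present') is shared by Euryax, Ichnella, and Ophiion — a synapomorphy uniting that clade.
Only Euryax, Ichnella, Ophiion, and Xiphellus show the derived state 'present' for compound eyes, supporting them as a clade.
Most parsimonious ingroup topology: ((((Euryax,Ichnella),Ophiion),Xiphellus),Cyanina).
Ophiion and Ichnella share a more recent common ancestor with each other than either does with Xiphellus, so Xiphellus is the least closely related of the three.

Xiphellus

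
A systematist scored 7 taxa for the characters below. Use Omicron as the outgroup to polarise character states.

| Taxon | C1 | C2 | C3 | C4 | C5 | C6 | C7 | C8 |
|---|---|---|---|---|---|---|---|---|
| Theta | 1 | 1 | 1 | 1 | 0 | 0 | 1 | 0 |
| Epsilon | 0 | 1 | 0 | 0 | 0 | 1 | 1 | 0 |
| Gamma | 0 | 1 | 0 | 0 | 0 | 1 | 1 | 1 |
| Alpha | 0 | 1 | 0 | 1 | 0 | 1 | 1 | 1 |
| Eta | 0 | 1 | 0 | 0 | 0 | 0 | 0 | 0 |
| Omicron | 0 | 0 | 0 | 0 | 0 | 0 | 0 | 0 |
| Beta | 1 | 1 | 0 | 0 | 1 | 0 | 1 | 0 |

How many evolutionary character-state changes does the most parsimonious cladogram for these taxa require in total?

The outgroup has state '0' for every character, so '1' is the derived state throughout.
C1: derived state '1' in Beta and Theta only — synapomorphy for {Beta, Theta}.
All ingroup taxa share the derived state '1' for C2; it defines the ingroup but does not resolve relationships within it.
C3: derived state '1' in Theta only — an autapomorphy, so it tells us nothing about relationships among taxa.
C4 (state '1') occurs in Alpha and Theta but conflicts with the nesting implied by the other characters — most parsimoniously interpreted as homoplasy.
C5 (derived state '1') is unique to Beta (autapomorphy; uninformative for grouping).
C6: derived state '1' in Alpha, Epsilon, and Gamma only — synapomorphy for {Alpha, Epsilon, Gamma}.
C7: derived state '1' in Alpha, Beta, Epsilon, Gamma, and Theta only — synapomorphy for {Alpha, Beta, Epsilon, Gamma, Theta}.
C8 (derived state '1') is shared by Alpha and Gamma — a synapomorphy uniting that clade.
Most parsimonious ingroup topology: (((Theta,Beta),(Epsilon,(Gamma,Alpha))),Eta).
Changes per character on this tree: C1: 1; C2: 1; C3: 1; C4: 2; C5: 1; C6: 1; C7: 1; C8: 1.
Total = 9.

9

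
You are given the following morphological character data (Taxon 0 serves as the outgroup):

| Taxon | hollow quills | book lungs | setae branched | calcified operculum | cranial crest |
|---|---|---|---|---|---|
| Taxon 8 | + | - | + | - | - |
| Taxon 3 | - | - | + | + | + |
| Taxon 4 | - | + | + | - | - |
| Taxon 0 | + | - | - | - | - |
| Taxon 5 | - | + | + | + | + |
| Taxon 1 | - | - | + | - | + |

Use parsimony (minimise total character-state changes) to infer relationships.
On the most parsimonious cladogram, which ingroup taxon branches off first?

Taxon 8

Character polarity is set by the outgroup: the derived state is whichever differs from the outgroup's state, so for hollow quills the derived state is '-', and for the remaining characters it is '+'.
hollow quills: derived state '-' in Taxon 1, Taxon 3, Taxon 4, and Taxon 5 only — synapomorphy for {Taxon 1, Taxon 3, Taxon 4, Taxon 5}.
book lungs (state '+') occurs in Taxon 4 and Taxon 5 but conflicts with the nesting implied by the other characters — most parsimoniously interpreted as homoplasy.
setae branched (derived state '+') is shared by all ingroup taxa — unites the whole ingroup.
calcified operculum (derived state '+') is shared by Taxon 3 and Taxon 5 — a synapomorphy uniting that clade.
Only Taxon 1, Taxon 3, and Taxon 5 show the derived state '+' for cranial crest, supporting them as a clade.
Most parsimonious ingroup topology: ((((Taxon 5,Taxon 3),Taxon 1),Taxon 4),Taxon 8).
Taxon 8 is sister to the clade containing all other ingroup taxa, so it is the earliest-diverging (most basal) ingroup lineage.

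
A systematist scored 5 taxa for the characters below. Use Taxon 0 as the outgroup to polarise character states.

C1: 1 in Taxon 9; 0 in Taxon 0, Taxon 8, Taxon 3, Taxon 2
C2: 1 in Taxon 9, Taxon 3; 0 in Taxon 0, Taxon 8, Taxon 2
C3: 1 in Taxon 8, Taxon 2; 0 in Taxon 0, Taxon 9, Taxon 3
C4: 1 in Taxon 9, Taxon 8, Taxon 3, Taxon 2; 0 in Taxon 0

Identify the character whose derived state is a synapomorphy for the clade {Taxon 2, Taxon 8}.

The outgroup has state '0' for every character, so '1' is the derived state throughout.
C1: derived state '1' in Taxon 9 only — an autapomorphy, so it tells us nothing about relationships among taxa.
Only Taxon 3 and Taxon 9 show the derived state '1' for C2, supporting them as a clade.
C3: derived state '1' in Taxon 2 and Taxon 8 only — synapomorphy for {Taxon 2, Taxon 8}.
C4 (derived state '1') is shared by all ingroup taxa — unites the whole ingroup.
Most parsimonious ingroup topology: ((Taxon 9,Taxon 3),(Taxon 8,Taxon 2)).
The clade {Taxon 2, Taxon 8} is supported by C3: its derived state '1' occurs in exactly those taxa and in no other taxon (including the outgroup).

C3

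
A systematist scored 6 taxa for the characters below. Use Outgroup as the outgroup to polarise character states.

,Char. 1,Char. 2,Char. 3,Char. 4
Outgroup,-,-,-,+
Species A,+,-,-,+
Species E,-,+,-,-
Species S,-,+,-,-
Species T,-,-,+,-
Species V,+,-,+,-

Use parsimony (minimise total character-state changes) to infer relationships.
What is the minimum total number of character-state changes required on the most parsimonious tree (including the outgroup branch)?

Character polarity is set by the outgroup: the derived state is whichever differs from the outgroup's state, so for Char. 4 the derived state is '-', and for the remaining characters it is '+'.
Char. 1 groups Species A and Species V, which is incompatible with the clades supported by the remaining characters; treating it as convergent (homoplasy) costs fewer steps than any alternative tree.
Char. 2 (derived state '+') is shared by Species E and Species S — a synapomorphy uniting that clade.
Only Species T and Species V show the derived state '+' for Char. 3, supporting them as a clade.
Char. 4: derived state '-' in Species E, Species S, Species T, and Species V only — synapomorphy for {Species E, Species S, Species T, Species V}.
Most parsimonious ingroup topology: (Species A,((Species E,Species S),(Species T,Species V))).
Changes per character on this tree: Char. 1: 2; Char. 2: 1; Char. 3: 1; Char. 4: 1.
Total = 5.

5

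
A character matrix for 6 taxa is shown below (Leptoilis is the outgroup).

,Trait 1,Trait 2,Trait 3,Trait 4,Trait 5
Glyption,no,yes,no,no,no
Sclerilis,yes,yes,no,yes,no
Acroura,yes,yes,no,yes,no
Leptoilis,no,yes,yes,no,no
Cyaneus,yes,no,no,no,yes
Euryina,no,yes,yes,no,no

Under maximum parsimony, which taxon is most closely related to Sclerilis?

Acroura

Character polarity is set by the outgroup: the derived state is whichever differs from the outgroup's state, so for Trait 2, Trait 3 the derived state is 'no', and for the remaining characters it is 'yes'.
Trait 1: derived state 'yes' in Acroura, Cyaneus, and Sclerilis only — synapomorphy for {Acroura, Cyaneus, Sclerilis}.
Trait 2 (derived state 'no') is unique to Cyaneus (autapomorphy; uninformative for grouping).
Only Acroura, Cyaneus, Glyption, and Sclerilis show the derived state 'no' for Trait 3, supporting them as a clade.
Trait 4 (derived state 'yes') is shared by Acroura and Sclerilis — a synapomorphy uniting that clade.
Trait 5 (derived state 'yes') is unique to Cyaneus (autapomorphy; uninformative for grouping).
Most parsimonious ingroup topology: (Euryina,(((Sclerilis,Acroura),Cyaneus),Glyption)).
Sclerilis and Acroura form a cherry on this tree, so they are sister taxa.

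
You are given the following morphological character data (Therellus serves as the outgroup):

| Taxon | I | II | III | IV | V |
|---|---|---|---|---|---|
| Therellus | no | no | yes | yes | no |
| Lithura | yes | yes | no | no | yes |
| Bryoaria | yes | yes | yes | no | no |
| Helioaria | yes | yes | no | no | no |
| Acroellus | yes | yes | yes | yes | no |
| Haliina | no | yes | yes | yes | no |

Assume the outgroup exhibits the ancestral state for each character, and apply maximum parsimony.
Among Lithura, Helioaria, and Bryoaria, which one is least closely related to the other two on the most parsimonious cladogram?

Character polarity is set by the outgroup: the derived state is whichever differs from the outgroup's state, so for III, IV the derived state is 'no', and for the remaining characters it is 'yes'.
I (derived state 'yes') is shared by Acroellus, Bryoaria, Helioaria, and Lithura — a synapomorphy uniting that clade.
All ingroup taxa share the derived state 'yes' for II; it defines the ingroup but does not resolve relationships within it.
Only Helioaria and Lithura show the derived state 'no' for III, supporting them as a clade.
IV (derived state 'no') is shared by Bryoaria, Helioaria, and Lithura — a synapomorphy uniting that clade.
V (derived state 'yes') is unique to Lithura (autapomorphy; uninformative for grouping).
Most parsimonious ingroup topology: ((((Lithura,Helioaria),Bryoaria),Acroellus),Haliina).
Lithura and Helioaria share a more recent common ancestor with each other than either does with Bryoaria, so Bryoaria is the least closely related of the three.

Bryoaria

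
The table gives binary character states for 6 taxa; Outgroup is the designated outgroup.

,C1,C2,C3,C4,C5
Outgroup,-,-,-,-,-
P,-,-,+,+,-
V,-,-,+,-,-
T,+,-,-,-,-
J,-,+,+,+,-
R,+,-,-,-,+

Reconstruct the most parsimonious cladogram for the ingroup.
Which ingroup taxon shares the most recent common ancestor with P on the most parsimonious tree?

The outgroup has state '-' for every character, so '+' is the derived state throughout.
Only R and T show the derived state '+' for C1, supporting them as a clade.
C2: derived state '+' in J only — an autapomorphy, so it tells us nothing about relationships among taxa.
C3: derived state '+' in J, P, and V only — synapomorphy for {J, P, V}.
C4 (derived state '+') is shared by J and P — a synapomorphy uniting that clade.
C5: derived state '+' in R only — an autapomorphy, so it tells us nothing about relationships among taxa.
Most parsimonious ingroup topology: (((P,J),V),(T,R)).
P and J form a cherry on this tree, so they are sister taxa.

J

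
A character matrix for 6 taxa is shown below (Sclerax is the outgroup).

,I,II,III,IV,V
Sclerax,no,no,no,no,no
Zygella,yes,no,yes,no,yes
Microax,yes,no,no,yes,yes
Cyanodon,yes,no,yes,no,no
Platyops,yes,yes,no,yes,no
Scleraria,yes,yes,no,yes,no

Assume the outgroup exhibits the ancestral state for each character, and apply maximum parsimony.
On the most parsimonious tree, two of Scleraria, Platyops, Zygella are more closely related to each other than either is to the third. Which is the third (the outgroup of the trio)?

The outgroup has state 'no' for every character, so 'yes' is the derived state throughout.
I (derived state 'yes') is shared by all ingroup taxa — unites the whole ingroup.
II: derived state 'yes' in Platyops and Scleraria only — synapomorphy for {Platyops, Scleraria}.
III (derived state 'yes') is shared by Cyanodon and Zygella — a synapomorphy uniting that clade.
IV (derived state 'yes') is shared by Microax, Platyops, and Scleraria — a synapomorphy uniting that clade.
V (state 'yes') occurs in Microax and Zygella but conflicts with the nesting implied by the other characters — most parsimoniously interpreted as homoplasy.
Most parsimonious ingroup topology: ((Zygella,Cyanodon),(Microax,(Platyops,Scleraria))).
Scleraria and Platyops share a more recent common ancestor with each other than either does with Zygella, so Zygella is the least closely related of the three.

Zygella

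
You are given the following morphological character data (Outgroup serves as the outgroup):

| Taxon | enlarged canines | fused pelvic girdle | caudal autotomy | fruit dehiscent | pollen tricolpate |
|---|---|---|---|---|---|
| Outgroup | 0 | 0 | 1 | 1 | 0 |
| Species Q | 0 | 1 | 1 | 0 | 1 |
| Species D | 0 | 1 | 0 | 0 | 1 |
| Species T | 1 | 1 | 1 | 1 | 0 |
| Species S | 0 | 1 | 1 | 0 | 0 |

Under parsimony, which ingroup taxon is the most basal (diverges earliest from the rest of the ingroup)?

Species T

Character polarity is set by the outgroup: the derived state is whichever differs from the outgroup's state, so for caudal autotomy, fruit dehiscent the derived state is '0', and for the remaining characters it is '1'.
enlarged canines (derived state '1') is unique to Species T (autapomorphy; uninformative for grouping).
All ingroup taxa share the derived state '1' for fused pelvic girdle; it defines the ingroup but does not resolve relationships within it.
caudal autotomy (derived state '0') is unique to Species D (autapomorphy; uninformative for grouping).
fruit dehiscent: derived state '0' in Species D, Species Q, and Species S only — synapomorphy for {Species D, Species Q, Species S}.
pollen tricolpate: derived state '1' in Species D and Species Q only — synapomorphy for {Species D, Species Q}.
Most parsimonious ingroup topology: (Species T,((Species Q,Species D),Species S)).
Species T is sister to the clade containing all other ingroup taxa, so it is the earliest-diverging (most basal) ingroup lineage.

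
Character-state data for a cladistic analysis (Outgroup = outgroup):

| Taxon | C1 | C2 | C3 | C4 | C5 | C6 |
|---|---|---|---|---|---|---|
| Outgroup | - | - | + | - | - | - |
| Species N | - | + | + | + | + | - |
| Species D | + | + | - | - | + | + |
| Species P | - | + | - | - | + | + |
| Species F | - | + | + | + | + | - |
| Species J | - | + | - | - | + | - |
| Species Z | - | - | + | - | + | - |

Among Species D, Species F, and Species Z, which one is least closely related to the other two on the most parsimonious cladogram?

Character polarity is set by the outgroup: the derived state is whichever differs from the outgroup's state, so for C3 the derived state is '-', and for the remaining characters it is '+'.
C1 (derived state '+') is unique to Species D (autapomorphy; uninformative for grouping).
Only Species D, Species F, Species J, Species N, and Species P show the derived state '+' for C2, supporting them as a clade.
C3 (derived state '-') is shared by Species D, Species J, and Species P — a synapomorphy uniting that clade.
Only Species F and Species N show the derived state '+' for C4, supporting them as a clade.
All ingroup taxa share the derived state '+' for C5; it defines the ingroup but does not resolve relationships within it.
C6: derived state '+' in Species D and Species P only — synapomorphy for {Species D, Species P}.
Most parsimonious ingroup topology: (((Species N,Species F),((Species D,Species P),Species J)),Species Z).
Species D and Species F share a more recent common ancestor with each other than either does with Species Z, so Species Z is the least closely related of the three.

Species Z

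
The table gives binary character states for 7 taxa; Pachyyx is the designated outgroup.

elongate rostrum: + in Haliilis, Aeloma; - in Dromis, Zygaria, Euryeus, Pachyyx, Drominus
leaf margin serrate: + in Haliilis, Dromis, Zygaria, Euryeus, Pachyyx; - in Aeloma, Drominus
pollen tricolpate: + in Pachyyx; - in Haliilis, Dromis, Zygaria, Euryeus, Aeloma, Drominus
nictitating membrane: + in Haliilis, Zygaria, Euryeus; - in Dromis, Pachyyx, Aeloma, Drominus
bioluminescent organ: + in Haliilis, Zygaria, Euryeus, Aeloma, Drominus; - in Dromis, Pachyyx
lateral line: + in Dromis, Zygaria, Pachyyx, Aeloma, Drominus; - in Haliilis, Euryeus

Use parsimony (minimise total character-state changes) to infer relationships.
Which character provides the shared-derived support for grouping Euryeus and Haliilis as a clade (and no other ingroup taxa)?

lateral line

Character polarity is set by the outgroup: the derived state is whichever differs from the outgroup's state, so for leaf margin serrate, pollen tricolpate, lateral line the derived state is '-', and for the remaining characters it is '+'.
elongate rostrum (state '+') occurs in Aeloma and Haliilis but conflicts with the nesting implied by the other characters — most parsimoniously interpreted as homoplasy.
leaf margin serrate: derived state '-' in Aeloma and Drominus only — synapomorphy for {Aeloma, Drominus}.
pollen tricolpate (derived state '-') is shared by all ingroup taxa — unites the whole ingroup.
nictitating membrane: derived state '+' in Euryeus, Haliilis, and Zygaria only — synapomorphy for {Euryeus, Haliilis, Zygaria}.
bioluminescent organ (derived state '+') is shared by Aeloma, Drominus, Euryeus, Haliilis, and Zygaria — a synapomorphy uniting that clade.
lateral line (derived state '-') is shared by Euryeus and Haliilis — a synapomorphy uniting that clade.
Most parsimonious ingroup topology: (((Zygaria,(Haliilis,Euryeus)),(Aeloma,Drominus)),Dromis).
The clade {Euryeus, Haliilis} is supported by lateral line: its derived state '-' occurs in exactly those taxa and in no other taxon (including the outgroup).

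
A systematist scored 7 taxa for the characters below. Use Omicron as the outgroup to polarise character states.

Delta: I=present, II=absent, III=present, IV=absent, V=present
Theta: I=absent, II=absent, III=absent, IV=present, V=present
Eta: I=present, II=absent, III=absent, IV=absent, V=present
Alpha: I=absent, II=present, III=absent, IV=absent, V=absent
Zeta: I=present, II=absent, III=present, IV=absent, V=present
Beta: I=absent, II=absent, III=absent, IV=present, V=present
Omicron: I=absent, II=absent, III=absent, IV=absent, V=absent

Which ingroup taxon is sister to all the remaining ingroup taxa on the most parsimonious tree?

Alpha

The outgroup has state 'absent' for every character, so 'present' is the derived state throughout.
Only Delta, Eta, and Zeta show the derived state 'present' for I, supporting them as a clade.
II (derived state 'present') is unique to Alpha (autapomorphy; uninformative for grouping).
III (derived state 'present') is shared by Delta and Zeta — a synapomorphy uniting that clade.
IV (derived state 'present') is shared by Beta and Theta — a synapomorphy uniting that clade.
V (derived state 'present') is shared by Beta, Delta, Eta, Theta, and Zeta — a synapomorphy uniting that clade.
Most parsimonious ingroup topology: ((((Delta,Zeta),Eta),(Beta,Theta)),Alpha).
Alpha is sister to the clade containing all other ingroup taxa, so it is the earliest-diverging (most basal) ingroup lineage.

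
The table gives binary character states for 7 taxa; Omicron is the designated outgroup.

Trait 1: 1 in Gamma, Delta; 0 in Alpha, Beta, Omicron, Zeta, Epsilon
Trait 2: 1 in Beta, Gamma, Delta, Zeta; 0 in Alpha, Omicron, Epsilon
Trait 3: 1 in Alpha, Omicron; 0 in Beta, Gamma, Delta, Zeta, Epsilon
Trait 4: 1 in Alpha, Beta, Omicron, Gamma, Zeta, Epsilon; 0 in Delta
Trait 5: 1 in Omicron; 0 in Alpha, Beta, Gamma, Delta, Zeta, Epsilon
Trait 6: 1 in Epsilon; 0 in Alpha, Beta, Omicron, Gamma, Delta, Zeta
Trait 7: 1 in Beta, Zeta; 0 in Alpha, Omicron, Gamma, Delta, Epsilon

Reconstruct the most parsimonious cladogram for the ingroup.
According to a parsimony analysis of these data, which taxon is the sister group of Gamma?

Delta

Character polarity is set by the outgroup: the derived state is whichever differs from the outgroup's state, so for Trait 3, Trait 4, Trait 5 the derived state is '0', and for the remaining characters it is '1'.
Trait 1: derived state '1' in Delta and Gamma only — synapomorphy for {Delta, Gamma}.
Trait 2: derived state '1' in Beta, Delta, Gamma, and Zeta only — synapomorphy for {Beta, Delta, Gamma, Zeta}.
Only Beta, Delta, Epsilon, Gamma, and Zeta show the derived state '0' for Trait 3, supporting them as a clade.
Trait 4 (derived state '0') is unique to Delta (autapomorphy; uninformative for grouping).
All ingroup taxa share the derived state '0' for Trait 5; it defines the ingroup but does not resolve relationships within it.
Trait 6 (derived state '1') is unique to Epsilon (autapomorphy; uninformative for grouping).
Trait 7: derived state '1' in Beta and Zeta only — synapomorphy for {Beta, Zeta}.
Most parsimonious ingroup topology: ((((Delta,Gamma),(Beta,Zeta)),Epsilon),Alpha).
Gamma and Delta form a cherry on this tree, so they are sister taxa.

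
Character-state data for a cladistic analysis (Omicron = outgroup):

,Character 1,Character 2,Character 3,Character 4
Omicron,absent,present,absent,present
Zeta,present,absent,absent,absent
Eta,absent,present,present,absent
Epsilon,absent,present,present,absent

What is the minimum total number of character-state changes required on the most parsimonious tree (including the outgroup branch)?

Character polarity is set by the outgroup: the derived state is whichever differs from the outgroup's state, so for Character 2, Character 4 the derived state is 'absent', and for the remaining characters it is 'present'.
Character 1 (derived state 'present') is unique to Zeta (autapomorphy; uninformative for grouping).
Character 2 (derived state 'absent') is unique to Zeta (autapomorphy; uninformative for grouping).
Only Epsilon and Eta show the derived state 'present' for Character 3, supporting them as a clade.
All ingroup taxa share the derived state 'absent' for Character 4; it defines the ingroup but does not resolve relationships within it.
Most parsimonious ingroup topology: (Zeta,(Eta,Epsilon)).
Changes per character on this tree: Character 1: 1; Character 2: 1; Character 3: 1; Character 4: 1.
Total = 4.

4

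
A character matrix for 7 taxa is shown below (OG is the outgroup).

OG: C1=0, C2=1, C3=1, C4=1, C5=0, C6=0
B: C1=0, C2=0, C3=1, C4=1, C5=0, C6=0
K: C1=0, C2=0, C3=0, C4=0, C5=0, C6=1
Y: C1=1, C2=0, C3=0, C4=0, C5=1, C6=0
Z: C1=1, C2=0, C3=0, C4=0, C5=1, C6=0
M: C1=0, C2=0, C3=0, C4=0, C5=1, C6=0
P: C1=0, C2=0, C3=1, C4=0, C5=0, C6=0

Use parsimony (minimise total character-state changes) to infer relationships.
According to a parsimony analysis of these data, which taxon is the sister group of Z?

Y

Character polarity is set by the outgroup: the derived state is whichever differs from the outgroup's state, so for C2, C3, C4 the derived state is '0', and for the remaining characters it is '1'.
C1 (derived state '1') is shared by Y and Z — a synapomorphy uniting that clade.
All ingroup taxa share the derived state '0' for C2; it defines the ingroup but does not resolve relationships within it.
C3 (derived state '0') is shared by K, M, Y, and Z — a synapomorphy uniting that clade.
C4 (derived state '0') is shared by K, M, P, Y, and Z — a synapomorphy uniting that clade.
C5: derived state '1' in M, Y, and Z only — synapomorphy for {M, Y, Z}.
C6: derived state '1' in K only — an autapomorphy, so it tells us nothing about relationships among taxa.
Most parsimonious ingroup topology: (B,((K,((Y,Z),M)),P)).
Z and Y form a cherry on this tree, so they are sister taxa.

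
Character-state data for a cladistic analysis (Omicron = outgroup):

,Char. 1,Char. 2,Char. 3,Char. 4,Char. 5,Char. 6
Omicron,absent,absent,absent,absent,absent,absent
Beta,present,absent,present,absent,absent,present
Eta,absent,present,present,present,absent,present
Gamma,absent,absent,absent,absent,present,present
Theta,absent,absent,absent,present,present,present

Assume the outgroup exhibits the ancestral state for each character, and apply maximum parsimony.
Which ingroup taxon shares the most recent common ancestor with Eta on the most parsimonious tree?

The outgroup has state 'absent' for every character, so 'present' is the derived state throughout.
Char. 1 (derived state 'present') is unique to Beta (autapomorphy; uninformative for grouping).
Char. 2 (derived state 'present') is unique to Eta (autapomorphy; uninformative for grouping).
Char. 3: derived state 'present' in Beta and Eta only — synapomorphy for {Beta, Eta}.
Char. 4 (state 'present') occurs in Eta and Theta but conflicts with the nesting implied by the other characters — most parsimoniously interpreted as homoplasy.
Char. 5 (derived state 'present') is shared by Gamma and Theta — a synapomorphy uniting that clade.
Char. 6 (derived state 'present') is shared by all ingroup taxa — unites the whole ingroup.
Most parsimonious ingroup topology: ((Beta,Eta),(Gamma,Theta)).
Eta and Beta form a cherry on this tree, so they are sister taxa.

Beta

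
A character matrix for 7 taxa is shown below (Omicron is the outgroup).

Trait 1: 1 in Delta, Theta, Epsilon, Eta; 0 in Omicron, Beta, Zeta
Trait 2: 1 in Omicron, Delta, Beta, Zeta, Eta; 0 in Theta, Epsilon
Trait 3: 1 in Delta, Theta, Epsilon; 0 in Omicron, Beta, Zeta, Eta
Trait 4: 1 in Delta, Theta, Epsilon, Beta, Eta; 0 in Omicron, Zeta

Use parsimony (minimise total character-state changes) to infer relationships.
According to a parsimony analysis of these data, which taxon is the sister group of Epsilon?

Character polarity is set by the outgroup: the derived state is whichever differs from the outgroup's state, so for Trait 2 the derived state is '0', and for the remaining characters it is '1'.
Trait 1 (derived state '1') is shared by Delta, Epsilon, Eta, and Theta — a synapomorphy uniting that clade.
Trait 2 (derived state '0') is shared by Epsilon and Theta — a synapomorphy uniting that clade.
Trait 3: derived state '1' in Delta, Epsilon, and Theta only — synapomorphy for {Delta, Epsilon, Theta}.
Trait 4 (derived state '1') is shared by Beta, Delta, Epsilon, Eta, and Theta — a synapomorphy uniting that clade.
Most parsimonious ingroup topology: ((((Delta,(Theta,Epsilon)),Eta),Beta),Zeta).
Epsilon and Theta form a cherry on this tree, so they are sister taxa.

Theta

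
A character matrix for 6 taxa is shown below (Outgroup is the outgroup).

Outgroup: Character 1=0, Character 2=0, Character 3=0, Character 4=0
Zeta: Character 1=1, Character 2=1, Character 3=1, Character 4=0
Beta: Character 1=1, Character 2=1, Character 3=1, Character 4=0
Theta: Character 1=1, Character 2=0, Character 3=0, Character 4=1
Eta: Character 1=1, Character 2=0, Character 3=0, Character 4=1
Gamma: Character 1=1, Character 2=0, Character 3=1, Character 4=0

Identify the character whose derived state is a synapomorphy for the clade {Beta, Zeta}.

The outgroup has state '0' for every character, so '1' is the derived state throughout.
Character 1 (derived state '1') is shared by all ingroup taxa — unites the whole ingroup.
Character 2: derived state '1' in Beta and Zeta only — synapomorphy for {Beta, Zeta}.
Only Beta, Gamma, and Zeta show the derived state '1' for Character 3, supporting them as a clade.
Character 4 (derived state '1') is shared by Eta and Theta — a synapomorphy uniting that clade.
Most parsimonious ingroup topology: (((Zeta,Beta),Gamma),(Theta,Eta)).
The clade {Beta, Zeta} is supported by Character 2: its derived state '1' occurs in exactly those taxa and in no other taxon (including the outgroup).

Character 2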